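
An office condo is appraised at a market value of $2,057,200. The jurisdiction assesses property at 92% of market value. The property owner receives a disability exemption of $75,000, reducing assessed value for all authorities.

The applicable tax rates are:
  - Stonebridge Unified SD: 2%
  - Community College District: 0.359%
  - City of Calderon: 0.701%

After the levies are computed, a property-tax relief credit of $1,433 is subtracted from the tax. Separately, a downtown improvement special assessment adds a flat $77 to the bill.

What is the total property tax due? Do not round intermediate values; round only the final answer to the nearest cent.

$54,263.29

Assessed value = $2,057,200 × 0.92 = $1,892,624
Taxable value = $1,892,624 − $75,000 = $1,817,624
Stonebridge Unified SD: $1,817,624 × 0.02 = $36,352.48
Community College District: $1,817,624 × 0.00359 = $6,525.27016
City of Calderon: $1,817,624 × 0.00701 = $12,741.54424
Levies subtotal = $55,619.2944
After credit = $55,619.2944 − $1,433 = $54,186.2944
Total = $54,186.2944 + $77 = $54,263.2944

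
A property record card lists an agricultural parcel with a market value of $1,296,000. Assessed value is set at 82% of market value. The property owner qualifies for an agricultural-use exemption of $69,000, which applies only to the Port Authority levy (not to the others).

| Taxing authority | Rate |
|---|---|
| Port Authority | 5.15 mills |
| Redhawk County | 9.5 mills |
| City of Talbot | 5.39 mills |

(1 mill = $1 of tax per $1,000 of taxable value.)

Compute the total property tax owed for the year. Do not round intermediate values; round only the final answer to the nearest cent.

$20,941.56

Assessed value = $1,296,000 × 0.82 = $1,062,720
Port Authority: ($1,062,720 − $69,000) × 0.00515 = $993,720 × 0.00515 = $5,117.658
Redhawk County: $1,062,720 × 0.0095 = $10,095.84
City of Talbot: $1,062,720 × 0.00539 = $5,728.0608
Total = $20,941.5588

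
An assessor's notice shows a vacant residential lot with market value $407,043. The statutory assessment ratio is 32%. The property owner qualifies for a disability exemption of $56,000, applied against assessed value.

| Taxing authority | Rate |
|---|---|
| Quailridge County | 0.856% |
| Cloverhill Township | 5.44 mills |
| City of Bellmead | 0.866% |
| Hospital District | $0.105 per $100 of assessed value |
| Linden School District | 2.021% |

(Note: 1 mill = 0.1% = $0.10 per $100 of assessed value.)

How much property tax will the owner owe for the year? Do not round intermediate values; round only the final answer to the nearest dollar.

Assessed value = $407,043 × 0.32 = $130,253.76
Taxable value = $130,253.76 − $56,000 = $74,253.76
Quailridge County: $74,253.76 × 0.00856 = $635.6121856
Cloverhill Township: $74,253.76 × 0.00544 = $403.9404544
City of Bellmead: $74,253.76 × 0.00866 = $643.0375616
Hospital District: $74,253.76 × 0.00105 = $77.966448
Linden School District: $74,253.76 × 0.02021 = $1,500.6684896
Total = $3,261.2251392

$3,261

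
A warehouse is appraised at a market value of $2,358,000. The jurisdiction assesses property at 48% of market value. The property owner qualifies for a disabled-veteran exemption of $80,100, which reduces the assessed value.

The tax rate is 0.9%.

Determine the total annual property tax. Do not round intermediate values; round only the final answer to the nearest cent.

$9,465.66

Assessed value = $2,358,000 × 0.48 = $1,131,840
Taxable value = $1,131,840 − $80,100 = $1,051,740
Tax = $1,051,740 × 0.009 = $9,465.66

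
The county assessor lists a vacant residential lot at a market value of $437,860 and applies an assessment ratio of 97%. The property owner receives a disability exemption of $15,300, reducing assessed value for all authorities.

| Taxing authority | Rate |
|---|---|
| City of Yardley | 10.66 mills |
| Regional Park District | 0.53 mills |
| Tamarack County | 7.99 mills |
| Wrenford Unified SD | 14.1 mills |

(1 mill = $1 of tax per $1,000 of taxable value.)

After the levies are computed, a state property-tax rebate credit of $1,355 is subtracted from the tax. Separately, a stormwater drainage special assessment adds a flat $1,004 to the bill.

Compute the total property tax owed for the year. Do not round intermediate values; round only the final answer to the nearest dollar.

$13,275

Assessed value = $437,860 × 0.97 = $424,724.2
Taxable value = $424,724.2 − $15,300 = $409,424.2
City of Yardley: $409,424.2 × 0.01066 = $4,364.461972
Regional Park District: $409,424.2 × 0.00053 = $216.994826
Tamarack County: $409,424.2 × 0.00799 = $3,271.299358
Wrenford Unified SD: $409,424.2 × 0.0141 = $5,772.88122
Levies subtotal = $13,625.637376
After credit = $13,625.637376 − $1,355 = $12,270.637376
Total = $12,270.637376 + $1,004 = $13,274.637376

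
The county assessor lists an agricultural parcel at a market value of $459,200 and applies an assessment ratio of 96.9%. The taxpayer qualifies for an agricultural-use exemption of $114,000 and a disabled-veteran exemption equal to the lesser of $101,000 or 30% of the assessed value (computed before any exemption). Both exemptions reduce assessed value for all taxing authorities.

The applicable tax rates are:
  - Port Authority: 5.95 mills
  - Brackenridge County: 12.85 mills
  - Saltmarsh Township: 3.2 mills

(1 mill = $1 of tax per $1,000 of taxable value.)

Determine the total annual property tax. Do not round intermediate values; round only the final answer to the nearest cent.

Assessed value = $459,200 × 0.969 = $444,964.8
Disabled-veteran exemption = min($101,000, 30% × $444,964.8) = min($101,000, $133,489.44) = $101,000 (dollar cap binds)
Taxable value = $444,964.8 − $114,000 − $101,000 = $229,964.8
Port Authority: $229,964.8 × 0.00595 = $1,368.29056
Brackenridge County: $229,964.8 × 0.01285 = $2,955.04768
Saltmarsh Township: $229,964.8 × 0.0032 = $735.88736
Total = $5,059.2256

$5,059.23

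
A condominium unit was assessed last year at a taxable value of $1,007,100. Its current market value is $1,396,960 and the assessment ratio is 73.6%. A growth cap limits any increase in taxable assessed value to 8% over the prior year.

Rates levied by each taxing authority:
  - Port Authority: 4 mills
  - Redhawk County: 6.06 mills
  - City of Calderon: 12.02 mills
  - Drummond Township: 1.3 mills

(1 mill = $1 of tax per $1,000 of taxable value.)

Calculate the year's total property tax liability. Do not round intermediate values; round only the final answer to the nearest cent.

Uncapped assessed value = $1,396,960 × 0.736 = $1,028,162.56
Cap limit = $1,007,100 × 1.08 = $1,087,668
Taxable assessed value = min($1,028,162.56, $1,087,668) = $1,028,162.56 (cap does not bind)
Port Authority: $1,028,162.56 × 0.004 = $4,112.65024
Redhawk County: $1,028,162.56 × 0.00606 = $6,230.6651136
City of Calderon: $1,028,162.56 × 0.01202 = $12,358.5139712
Drummond Township: $1,028,162.56 × 0.0013 = $1,336.611328
Total = $24,038.4406528

$24,038.44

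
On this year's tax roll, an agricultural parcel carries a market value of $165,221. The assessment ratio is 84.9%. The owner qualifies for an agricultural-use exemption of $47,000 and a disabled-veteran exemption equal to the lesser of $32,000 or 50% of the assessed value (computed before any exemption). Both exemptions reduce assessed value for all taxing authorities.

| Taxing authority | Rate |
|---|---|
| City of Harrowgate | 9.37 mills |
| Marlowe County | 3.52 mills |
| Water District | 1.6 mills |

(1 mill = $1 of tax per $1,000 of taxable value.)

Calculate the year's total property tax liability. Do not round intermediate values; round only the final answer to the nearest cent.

$887.84

Assessed value = $165,221 × 0.849 = $140,272.629
Disabled-veteran exemption = min($32,000, 50% × $140,272.629) = min($32,000, $70,136.3145) = $32,000 (dollar cap binds)
Taxable value = $140,272.629 − $47,000 − $32,000 = $61,272.629
City of Harrowgate: $61,272.629 × 0.00937 = $574.12453373
Marlowe County: $61,272.629 × 0.00352 = $215.67965408
Water District: $61,272.629 × 0.0016 = $98.0362064
Total = $887.84039421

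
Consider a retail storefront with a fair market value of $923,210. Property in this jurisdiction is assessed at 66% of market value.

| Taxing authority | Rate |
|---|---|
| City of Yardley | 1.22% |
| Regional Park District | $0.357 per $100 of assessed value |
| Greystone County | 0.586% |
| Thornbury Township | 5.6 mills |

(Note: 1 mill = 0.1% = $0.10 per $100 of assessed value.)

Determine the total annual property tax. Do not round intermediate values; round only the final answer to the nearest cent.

$16,591.75

Assessed value = $923,210 × 0.66 = $609,318.6
City of Yardley: $609,318.6 × 0.0122 = $7,433.68692
Regional Park District: $609,318.6 × 0.00357 = $2,175.267402
Greystone County: $609,318.6 × 0.00586 = $3,570.606996
Thornbury Township: $609,318.6 × 0.0056 = $3,412.18416
Total = $16,591.745478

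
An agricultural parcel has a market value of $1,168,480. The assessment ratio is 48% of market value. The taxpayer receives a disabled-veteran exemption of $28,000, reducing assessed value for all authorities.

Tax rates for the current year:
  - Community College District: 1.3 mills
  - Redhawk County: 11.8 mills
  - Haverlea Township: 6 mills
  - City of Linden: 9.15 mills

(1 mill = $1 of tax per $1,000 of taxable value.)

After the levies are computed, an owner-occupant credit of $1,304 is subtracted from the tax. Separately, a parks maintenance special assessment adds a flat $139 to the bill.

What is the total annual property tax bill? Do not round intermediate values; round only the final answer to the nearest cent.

Assessed value = $1,168,480 × 0.48 = $560,870.4
Taxable value = $560,870.4 − $28,000 = $532,870.4
Community College District: $532,870.4 × 0.0013 = $692.73152
Redhawk County: $532,870.4 × 0.0118 = $6,287.87072
Haverlea Township: $532,870.4 × 0.006 = $3,197.2224
City of Linden: $532,870.4 × 0.00915 = $4,875.76416
Levies subtotal = $15,053.5888
After credit = $15,053.5888 − $1,304 = $13,749.5888
Total = $13,749.5888 + $139 = $13,888.5888

$13,888.59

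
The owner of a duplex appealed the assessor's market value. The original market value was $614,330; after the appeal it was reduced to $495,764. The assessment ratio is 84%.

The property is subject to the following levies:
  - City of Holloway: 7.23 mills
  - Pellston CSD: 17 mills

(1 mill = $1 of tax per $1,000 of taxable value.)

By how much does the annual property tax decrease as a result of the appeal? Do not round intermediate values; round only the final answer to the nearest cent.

Old assessed value = $614,330 × 0.84 = $516,037.2
New assessed value = $495,764 × 0.84 = $416,441.76
Combined rate = 0.00723 + 0.017 = 0.02423
Old tax = $516,037.2 × 0.02423 = $12,503.581356
New tax = $416,441.76 × 0.02423 = $10,090.3838448
Reduction = $12,503.581356 − $10,090.3838448 = $2,413.1975112

$2,413.20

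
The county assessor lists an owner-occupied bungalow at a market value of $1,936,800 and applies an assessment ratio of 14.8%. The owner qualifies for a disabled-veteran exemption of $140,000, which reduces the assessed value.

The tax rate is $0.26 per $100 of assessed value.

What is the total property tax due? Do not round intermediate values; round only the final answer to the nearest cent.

$381.28

Assessed value = $1,936,800 × 0.148 = $286,646.4
Taxable value = $286,646.4 − $140,000 = $146,646.4
Tax = $146,646.4 × 0.0026 = $381.28064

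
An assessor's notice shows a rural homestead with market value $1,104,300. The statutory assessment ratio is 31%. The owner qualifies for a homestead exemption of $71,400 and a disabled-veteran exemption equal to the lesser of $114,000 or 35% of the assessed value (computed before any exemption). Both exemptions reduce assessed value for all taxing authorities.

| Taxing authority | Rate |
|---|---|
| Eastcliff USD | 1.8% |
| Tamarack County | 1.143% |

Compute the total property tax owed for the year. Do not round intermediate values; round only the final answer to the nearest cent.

Assessed value = $1,104,300 × 0.31 = $342,333
Disabled-veteran exemption = min($114,000, 35% × $342,333) = min($114,000, $119,816.55) = $114,000 (dollar cap binds)
Taxable value = $342,333 − $71,400 − $114,000 = $156,933
Eastcliff USD: $156,933 × 0.018 = $2,824.794
Tamarack County: $156,933 × 0.01143 = $1,793.74419
Total = $4,618.53819

$4,618.54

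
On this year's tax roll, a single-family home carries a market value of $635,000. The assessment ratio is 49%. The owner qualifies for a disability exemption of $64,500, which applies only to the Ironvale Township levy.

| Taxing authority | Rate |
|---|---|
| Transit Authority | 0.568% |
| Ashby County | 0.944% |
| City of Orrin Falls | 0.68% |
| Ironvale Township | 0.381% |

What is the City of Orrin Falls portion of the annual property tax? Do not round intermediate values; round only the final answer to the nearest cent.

Assessed value = $635,000 × 0.49 = $311,150
City of Orrin Falls taxable value = $311,150 (exemption does not apply)
City of Orrin Falls levy = $311,150 × 0.0068 = $2,115.82

$2,115.82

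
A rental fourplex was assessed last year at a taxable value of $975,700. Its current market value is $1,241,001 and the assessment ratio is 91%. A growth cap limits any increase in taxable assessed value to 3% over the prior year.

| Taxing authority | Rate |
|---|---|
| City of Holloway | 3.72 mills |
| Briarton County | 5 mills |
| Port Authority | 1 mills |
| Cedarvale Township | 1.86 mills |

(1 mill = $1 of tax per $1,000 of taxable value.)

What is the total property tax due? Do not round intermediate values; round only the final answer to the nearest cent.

Uncapped assessed value = $1,241,001 × 0.91 = $1,129,310.91
Cap limit = $975,700 × 1.03 = $1,004,971
Taxable assessed value = min($1,129,310.91, $1,004,971) = $1,004,971 (cap binds)
City of Holloway: $1,004,971 × 0.00372 = $3,738.49212
Briarton County: $1,004,971 × 0.005 = $5,024.855
Port Authority: $1,004,971 × 0.001 = $1,004.971
Cedarvale Township: $1,004,971 × 0.00186 = $1,869.24606
Total = $11,637.56418

$11,637.56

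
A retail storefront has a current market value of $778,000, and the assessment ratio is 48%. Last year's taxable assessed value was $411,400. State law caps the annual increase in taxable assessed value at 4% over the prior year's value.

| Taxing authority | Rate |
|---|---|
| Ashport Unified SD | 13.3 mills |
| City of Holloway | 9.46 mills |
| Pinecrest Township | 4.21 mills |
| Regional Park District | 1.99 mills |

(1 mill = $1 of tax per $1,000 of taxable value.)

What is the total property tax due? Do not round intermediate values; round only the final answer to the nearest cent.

Uncapped assessed value = $778,000 × 0.48 = $373,440
Cap limit = $411,400 × 1.04 = $427,856
Taxable assessed value = min($373,440, $427,856) = $373,440 (cap does not bind)
Ashport Unified SD: $373,440 × 0.0133 = $4,966.752
City of Holloway: $373,440 × 0.00946 = $3,532.7424
Pinecrest Township: $373,440 × 0.00421 = $1,572.1824
Regional Park District: $373,440 × 0.00199 = $743.1456
Total = $10,814.8224

$10,814.82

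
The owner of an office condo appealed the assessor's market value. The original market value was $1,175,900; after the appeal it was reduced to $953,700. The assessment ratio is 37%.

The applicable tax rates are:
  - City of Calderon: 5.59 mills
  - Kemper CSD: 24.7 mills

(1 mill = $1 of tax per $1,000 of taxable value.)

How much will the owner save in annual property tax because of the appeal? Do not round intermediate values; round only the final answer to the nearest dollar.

$2,490

Old assessed value = $1,175,900 × 0.37 = $435,083
New assessed value = $953,700 × 0.37 = $352,869
Combined rate = 0.00559 + 0.0247 = 0.03029
Old tax = $435,083 × 0.03029 = $13,178.66407
New tax = $352,869 × 0.03029 = $10,688.40201
Reduction = $13,178.66407 − $10,688.40201 = $2,490.26206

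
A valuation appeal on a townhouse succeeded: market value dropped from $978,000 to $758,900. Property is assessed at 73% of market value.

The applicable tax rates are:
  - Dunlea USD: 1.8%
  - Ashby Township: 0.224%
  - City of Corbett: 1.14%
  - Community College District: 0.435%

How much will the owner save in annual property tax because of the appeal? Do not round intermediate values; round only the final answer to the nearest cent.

Old assessed value = $978,000 × 0.73 = $713,940
New assessed value = $758,900 × 0.73 = $553,997
Combined rate = 0.018 + 0.00224 + 0.0114 + 0.00435 = 0.03599
Old tax = $713,940 × 0.03599 = $25,694.7006
New tax = $553,997 × 0.03599 = $19,938.35203
Reduction = $25,694.7006 − $19,938.35203 = $5,756.34857

$5,756.35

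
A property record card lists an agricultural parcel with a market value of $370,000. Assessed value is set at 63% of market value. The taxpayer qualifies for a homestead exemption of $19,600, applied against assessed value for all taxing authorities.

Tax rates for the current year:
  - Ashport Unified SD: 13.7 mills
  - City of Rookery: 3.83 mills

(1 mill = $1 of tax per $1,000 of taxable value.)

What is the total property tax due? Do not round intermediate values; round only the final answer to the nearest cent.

Assessed value = $370,000 × 0.63 = $233,100
Taxable value = $233,100 − $19,600 = $213,500
Ashport Unified SD: $213,500 × 0.0137 = $2,924.95
City of Rookery: $213,500 × 0.00383 = $817.705
Total = $2,924.95 + $817.705 = $3,742.655

$3,742.66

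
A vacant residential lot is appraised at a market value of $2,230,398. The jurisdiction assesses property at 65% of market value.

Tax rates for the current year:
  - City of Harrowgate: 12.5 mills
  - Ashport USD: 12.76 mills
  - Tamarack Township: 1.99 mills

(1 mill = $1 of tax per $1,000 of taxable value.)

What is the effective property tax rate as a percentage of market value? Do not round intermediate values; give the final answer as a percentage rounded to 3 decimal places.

1.771%

Assessed value = $2,230,398 × 0.65 = $1,449,758.7
City of Harrowgate: $1,449,758.7 × 0.0125 = $18,121.98375
Ashport USD: $1,449,758.7 × 0.01276 = $18,498.921012
Tamarack Township: $1,449,758.7 × 0.00199 = $2,885.019813
Total tax = $39,505.924575
Effective rate = $39,505.924575 ÷ $2,230,398 = 1.771% of market value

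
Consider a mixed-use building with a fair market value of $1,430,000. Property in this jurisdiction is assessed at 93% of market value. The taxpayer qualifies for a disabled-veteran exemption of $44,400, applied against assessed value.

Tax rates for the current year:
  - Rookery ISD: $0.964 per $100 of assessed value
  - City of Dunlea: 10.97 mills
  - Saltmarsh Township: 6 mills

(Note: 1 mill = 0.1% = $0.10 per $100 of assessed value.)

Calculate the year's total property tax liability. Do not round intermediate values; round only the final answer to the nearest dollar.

Assessed value = $1,430,000 × 0.93 = $1,329,900
Taxable value = $1,329,900 − $44,400 = $1,285,500
Rookery ISD: $1,285,500 × 0.00964 = $12,392.22
City of Dunlea: $1,285,500 × 0.01097 = $14,101.935
Saltmarsh Township: $1,285,500 × 0.006 = $7,713
Total = $34,207.155

$34,207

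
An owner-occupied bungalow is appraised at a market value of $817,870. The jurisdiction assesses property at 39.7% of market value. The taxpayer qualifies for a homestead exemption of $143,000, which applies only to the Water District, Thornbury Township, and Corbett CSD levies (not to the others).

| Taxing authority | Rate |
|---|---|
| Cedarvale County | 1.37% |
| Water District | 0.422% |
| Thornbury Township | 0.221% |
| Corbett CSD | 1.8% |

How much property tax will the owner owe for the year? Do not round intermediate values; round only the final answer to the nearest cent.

Assessed value = $817,870 × 0.397 = $324,694.39
Cedarvale County: $324,694.39 × 0.0137 = $4,448.313143
Water District: ($324,694.39 − $143,000) × 0.00422 = $181,694.39 × 0.00422 = $766.7503258
Thornbury Township: ($324,694.39 − $143,000) × 0.00221 = $181,694.39 × 0.00221 = $401.5446019
Corbett CSD: ($324,694.39 − $143,000) × 0.018 = $181,694.39 × 0.018 = $3,270.49902
Total = $8,887.1070907

$8,887.11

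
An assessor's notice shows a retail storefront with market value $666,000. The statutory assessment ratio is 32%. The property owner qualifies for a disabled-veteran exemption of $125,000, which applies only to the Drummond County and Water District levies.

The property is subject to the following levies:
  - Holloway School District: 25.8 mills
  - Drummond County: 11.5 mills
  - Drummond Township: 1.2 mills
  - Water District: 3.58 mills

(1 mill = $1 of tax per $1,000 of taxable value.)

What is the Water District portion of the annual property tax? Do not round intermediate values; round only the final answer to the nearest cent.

$315.47

Assessed value = $666,000 × 0.32 = $213,120
Water District taxable value = $213,120 − $125,000 = $88,120
Water District levy = $88,120 × 0.00358 = $315.4696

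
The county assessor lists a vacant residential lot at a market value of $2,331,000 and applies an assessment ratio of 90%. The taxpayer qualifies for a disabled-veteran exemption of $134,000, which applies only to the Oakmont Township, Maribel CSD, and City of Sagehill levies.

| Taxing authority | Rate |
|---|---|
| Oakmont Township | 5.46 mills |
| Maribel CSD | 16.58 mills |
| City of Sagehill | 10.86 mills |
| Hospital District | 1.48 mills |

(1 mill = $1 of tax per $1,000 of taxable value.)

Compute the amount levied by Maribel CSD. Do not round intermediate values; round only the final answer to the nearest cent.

Assessed value = $2,331,000 × 0.9 = $2,097,900
Maribel CSD taxable value = $2,097,900 − $134,000 = $1,963,900
Maribel CSD levy = $1,963,900 × 0.01658 = $32,561.462

$32,561.46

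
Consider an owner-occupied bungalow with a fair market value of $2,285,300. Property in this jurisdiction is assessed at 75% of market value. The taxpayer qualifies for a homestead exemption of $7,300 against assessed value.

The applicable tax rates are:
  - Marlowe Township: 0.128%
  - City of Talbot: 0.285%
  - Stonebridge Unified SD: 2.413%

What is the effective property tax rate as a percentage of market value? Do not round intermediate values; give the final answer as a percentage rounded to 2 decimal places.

Assessed value = $2,285,300 × 0.75 = $1,713,975
Taxable value = $1,713,975 − $7,300 = $1,706,675
Marlowe Township: $1,706,675 × 0.00128 = $2,184.544
City of Talbot: $1,706,675 × 0.00285 = $4,864.02375
Stonebridge Unified SD: $1,706,675 × 0.02413 = $41,182.06775
Total tax = $48,230.6355
Effective rate = $48,230.6355 ÷ $2,285,300 = 2.11% of market value

2.11%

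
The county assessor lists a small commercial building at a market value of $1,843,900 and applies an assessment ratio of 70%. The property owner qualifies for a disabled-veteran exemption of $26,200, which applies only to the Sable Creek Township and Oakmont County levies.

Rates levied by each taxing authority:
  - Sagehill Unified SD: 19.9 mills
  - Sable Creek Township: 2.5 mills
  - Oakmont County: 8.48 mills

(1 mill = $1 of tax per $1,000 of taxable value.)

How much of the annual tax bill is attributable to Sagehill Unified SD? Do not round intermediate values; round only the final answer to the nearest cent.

$25,685.53

Assessed value = $1,843,900 × 0.7 = $1,290,730
Sagehill Unified SD taxable value = $1,290,730 (exemption does not apply)
Sagehill Unified SD levy = $1,290,730 × 0.0199 = $25,685.527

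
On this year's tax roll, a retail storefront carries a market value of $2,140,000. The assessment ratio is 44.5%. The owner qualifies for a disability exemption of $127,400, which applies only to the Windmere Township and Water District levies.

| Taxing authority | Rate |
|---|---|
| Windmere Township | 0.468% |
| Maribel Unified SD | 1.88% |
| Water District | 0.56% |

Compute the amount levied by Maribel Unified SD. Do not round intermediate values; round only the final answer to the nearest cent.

$17,903.24

Assessed value = $2,140,000 × 0.445 = $952,300
Maribel Unified SD taxable value = $952,300 (exemption does not apply)
Maribel Unified SD levy = $952,300 × 0.0188 = $17,903.24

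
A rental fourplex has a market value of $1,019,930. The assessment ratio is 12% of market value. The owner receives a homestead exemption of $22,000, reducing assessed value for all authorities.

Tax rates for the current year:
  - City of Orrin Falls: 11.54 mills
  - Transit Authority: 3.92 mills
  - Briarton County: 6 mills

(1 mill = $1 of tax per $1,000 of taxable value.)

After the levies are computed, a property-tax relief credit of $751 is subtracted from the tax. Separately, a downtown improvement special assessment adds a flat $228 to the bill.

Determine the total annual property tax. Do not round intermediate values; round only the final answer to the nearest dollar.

Assessed value = $1,019,930 × 0.12 = $122,391.6
Taxable value = $122,391.6 − $22,000 = $100,391.6
City of Orrin Falls: $100,391.6 × 0.01154 = $1,158.519064
Transit Authority: $100,391.6 × 0.00392 = $393.535072
Briarton County: $100,391.6 × 0.006 = $602.3496
Levies subtotal = $2,154.403736
After credit = $2,154.403736 − $751 = $1,403.403736
Total = $1,403.403736 + $228 = $1,631.403736

$1,631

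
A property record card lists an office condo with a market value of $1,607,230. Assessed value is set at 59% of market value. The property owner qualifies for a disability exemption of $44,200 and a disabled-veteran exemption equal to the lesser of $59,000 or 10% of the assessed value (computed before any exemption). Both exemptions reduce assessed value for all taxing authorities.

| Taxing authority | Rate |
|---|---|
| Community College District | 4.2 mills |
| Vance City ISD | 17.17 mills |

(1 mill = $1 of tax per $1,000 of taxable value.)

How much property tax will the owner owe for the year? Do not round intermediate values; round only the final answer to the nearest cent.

$18,059.05

Assessed value = $1,607,230 × 0.59 = $948,265.7
Disabled-veteran exemption = min($59,000, 10% × $948,265.7) = min($59,000, $94,826.57) = $59,000 (dollar cap binds)
Taxable value = $948,265.7 − $44,200 − $59,000 = $845,065.7
Community College District: $845,065.7 × 0.0042 = $3,549.27594
Vance City ISD: $845,065.7 × 0.01717 = $14,509.778069
Total = $18,059.054009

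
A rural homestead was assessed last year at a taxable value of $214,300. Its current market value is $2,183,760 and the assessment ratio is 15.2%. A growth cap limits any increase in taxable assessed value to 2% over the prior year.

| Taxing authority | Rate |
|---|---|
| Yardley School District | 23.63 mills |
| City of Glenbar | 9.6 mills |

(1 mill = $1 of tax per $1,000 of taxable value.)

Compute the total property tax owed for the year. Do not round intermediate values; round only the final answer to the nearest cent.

Uncapped assessed value = $2,183,760 × 0.152 = $331,931.52
Cap limit = $214,300 × 1.02 = $218,586
Taxable assessed value = min($331,931.52, $218,586) = $218,586 (cap binds)
Yardley School District: $218,586 × 0.02363 = $5,165.18718
City of Glenbar: $218,586 × 0.0096 = $2,098.4256
Total = $7,263.61278

$7,263.61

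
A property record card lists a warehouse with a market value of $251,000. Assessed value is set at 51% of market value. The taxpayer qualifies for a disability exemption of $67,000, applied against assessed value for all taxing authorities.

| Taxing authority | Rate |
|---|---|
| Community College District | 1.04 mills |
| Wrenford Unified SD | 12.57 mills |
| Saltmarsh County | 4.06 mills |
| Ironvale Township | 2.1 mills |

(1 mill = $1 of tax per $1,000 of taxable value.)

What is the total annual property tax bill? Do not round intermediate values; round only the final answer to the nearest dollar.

Assessed value = $251,000 × 0.51 = $128,010
Taxable value = $128,010 − $67,000 = $61,010
Community College District: $61,010 × 0.00104 = $63.4504
Wrenford Unified SD: $61,010 × 0.01257 = $766.8957
Saltmarsh County: $61,010 × 0.00406 = $247.7006
Ironvale Township: $61,010 × 0.0021 = $128.121
Total = $63.4504 + $766.8957 + $247.7006 + $128.121 = $1,206.1677

$1,206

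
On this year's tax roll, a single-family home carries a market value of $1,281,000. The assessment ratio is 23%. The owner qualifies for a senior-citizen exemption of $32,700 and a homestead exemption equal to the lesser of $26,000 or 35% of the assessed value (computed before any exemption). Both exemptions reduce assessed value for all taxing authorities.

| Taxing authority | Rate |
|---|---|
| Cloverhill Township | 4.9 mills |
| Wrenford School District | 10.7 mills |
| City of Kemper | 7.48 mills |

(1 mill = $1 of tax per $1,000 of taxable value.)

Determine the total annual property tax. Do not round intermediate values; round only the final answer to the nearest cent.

Assessed value = $1,281,000 × 0.23 = $294,630
Homestead exemption = min($26,000, 35% × $294,630) = min($26,000, $103,120.5) = $26,000 (dollar cap binds)
Taxable value = $294,630 − $32,700 − $26,000 = $235,930
Cloverhill Township: $235,930 × 0.0049 = $1,156.057
Wrenford School District: $235,930 × 0.0107 = $2,524.451
City of Kemper: $235,930 × 0.00748 = $1,764.7564
Total = $5,445.2644

$5,445.26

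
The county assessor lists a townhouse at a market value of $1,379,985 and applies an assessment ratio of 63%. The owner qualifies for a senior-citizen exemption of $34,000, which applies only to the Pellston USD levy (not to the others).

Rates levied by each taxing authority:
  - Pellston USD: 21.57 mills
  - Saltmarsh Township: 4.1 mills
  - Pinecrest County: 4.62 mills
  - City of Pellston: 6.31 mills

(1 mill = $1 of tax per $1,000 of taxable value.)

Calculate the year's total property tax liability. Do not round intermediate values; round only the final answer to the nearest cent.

Assessed value = $1,379,985 × 0.63 = $869,390.55
Pellston USD: ($869,390.55 − $34,000) × 0.02157 = $835,390.55 × 0.02157 = $18,019.3741635
Saltmarsh Township: $869,390.55 × 0.0041 = $3,564.501255
Pinecrest County: $869,390.55 × 0.00462 = $4,016.584341
City of Pellston: $869,390.55 × 0.00631 = $5,485.8543705
Total = $31,086.31413

$31,086.31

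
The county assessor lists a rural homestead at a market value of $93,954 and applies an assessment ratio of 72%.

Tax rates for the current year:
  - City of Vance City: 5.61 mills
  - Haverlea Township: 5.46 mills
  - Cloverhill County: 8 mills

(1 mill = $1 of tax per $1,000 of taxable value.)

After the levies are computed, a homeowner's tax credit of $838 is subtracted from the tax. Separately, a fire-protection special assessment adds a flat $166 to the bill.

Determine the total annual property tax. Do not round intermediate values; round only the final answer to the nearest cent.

$618.03

Assessed value = $93,954 × 0.72 = $67,646.88
City of Vance City: $67,646.88 × 0.00561 = $379.4989968
Haverlea Township: $67,646.88 × 0.00546 = $369.3519648
Cloverhill County: $67,646.88 × 0.008 = $541.17504
Levies subtotal = $1,290.0260016
After credit = $1,290.0260016 − $838 = $452.0260016
Total = $452.0260016 + $166 = $618.0260016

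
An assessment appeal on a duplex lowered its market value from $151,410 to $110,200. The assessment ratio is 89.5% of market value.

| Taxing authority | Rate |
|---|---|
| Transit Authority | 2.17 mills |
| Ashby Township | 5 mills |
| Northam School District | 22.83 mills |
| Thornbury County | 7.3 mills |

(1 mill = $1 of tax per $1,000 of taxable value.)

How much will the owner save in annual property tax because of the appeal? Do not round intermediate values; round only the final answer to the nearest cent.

$1,375.73

Old assessed value = $151,410 × 0.895 = $135,511.95
New assessed value = $110,200 × 0.895 = $98,629
Combined rate = 0.00217 + 0.005 + 0.02283 + 0.0073 = 0.0373
Old tax = $135,511.95 × 0.0373 = $5,054.595735
New tax = $98,629 × 0.0373 = $3,678.8617
Reduction = $5,054.595735 − $3,678.8617 = $1,375.734035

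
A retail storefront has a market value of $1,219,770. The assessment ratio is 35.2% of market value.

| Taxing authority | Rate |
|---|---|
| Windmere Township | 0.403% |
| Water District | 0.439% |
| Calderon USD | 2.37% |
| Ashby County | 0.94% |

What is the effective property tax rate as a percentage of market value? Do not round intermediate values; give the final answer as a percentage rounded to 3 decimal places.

Assessed value = $1,219,770 × 0.352 = $429,359.04
Windmere Township: $429,359.04 × 0.00403 = $1,730.3169312
Water District: $429,359.04 × 0.00439 = $1,884.8861856
Calderon USD: $429,359.04 × 0.0237 = $10,175.809248
Ashby County: $429,359.04 × 0.0094 = $4,035.974976
Total tax = $17,826.9873408
Effective rate = $17,826.9873408 ÷ $1,219,770 = 1.462% of market value

1.462%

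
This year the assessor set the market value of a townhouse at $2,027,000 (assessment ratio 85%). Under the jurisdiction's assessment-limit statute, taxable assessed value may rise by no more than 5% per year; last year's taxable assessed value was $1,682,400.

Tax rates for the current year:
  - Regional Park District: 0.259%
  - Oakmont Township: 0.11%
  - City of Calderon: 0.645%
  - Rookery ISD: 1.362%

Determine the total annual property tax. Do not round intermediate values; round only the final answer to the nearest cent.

Uncapped assessed value = $2,027,000 × 0.85 = $1,722,950
Cap limit = $1,682,400 × 1.05 = $1,766,520
Taxable assessed value = min($1,722,950, $1,766,520) = $1,722,950 (cap does not bind)
Regional Park District: $1,722,950 × 0.00259 = $4,462.4405
Oakmont Township: $1,722,950 × 0.0011 = $1,895.245
City of Calderon: $1,722,950 × 0.00645 = $11,113.0275
Rookery ISD: $1,722,950 × 0.01362 = $23,466.579
Total = $40,937.292

$40,937.29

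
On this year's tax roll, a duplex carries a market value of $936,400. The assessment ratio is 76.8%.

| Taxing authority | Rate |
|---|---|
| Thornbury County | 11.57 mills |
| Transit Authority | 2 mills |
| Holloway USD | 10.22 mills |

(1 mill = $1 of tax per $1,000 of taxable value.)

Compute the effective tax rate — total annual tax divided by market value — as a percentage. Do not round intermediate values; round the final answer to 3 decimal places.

1.827%

Assessed value = $936,400 × 0.768 = $719,155.2
Thornbury County: $719,155.2 × 0.01157 = $8,320.625664
Transit Authority: $719,155.2 × 0.002 = $1,438.3104
Holloway USD: $719,155.2 × 0.01022 = $7,349.766144
Total tax = $17,108.702208
Effective rate = $17,108.702208 ÷ $936,400 = 1.827% of market value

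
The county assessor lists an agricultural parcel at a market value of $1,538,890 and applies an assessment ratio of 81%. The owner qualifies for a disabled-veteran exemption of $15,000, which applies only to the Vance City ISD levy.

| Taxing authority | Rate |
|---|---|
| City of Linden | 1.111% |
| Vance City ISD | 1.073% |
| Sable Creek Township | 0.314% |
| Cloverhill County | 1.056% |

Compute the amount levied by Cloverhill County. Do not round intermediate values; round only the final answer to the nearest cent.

$13,163.05

Assessed value = $1,538,890 × 0.81 = $1,246,500.9
Cloverhill County taxable value = $1,246,500.9 (exemption does not apply)
Cloverhill County levy = $1,246,500.9 × 0.01056 = $13,163.049504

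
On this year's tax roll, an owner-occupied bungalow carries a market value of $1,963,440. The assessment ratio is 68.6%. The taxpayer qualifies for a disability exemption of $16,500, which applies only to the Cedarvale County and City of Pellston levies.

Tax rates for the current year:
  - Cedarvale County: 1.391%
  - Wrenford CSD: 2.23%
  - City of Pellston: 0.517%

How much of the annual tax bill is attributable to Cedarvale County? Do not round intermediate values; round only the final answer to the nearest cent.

$18,506.14

Assessed value = $1,963,440 × 0.686 = $1,346,919.84
Cedarvale County taxable value = $1,346,919.84 − $16,500 = $1,330,419.84
Cedarvale County levy = $1,330,419.84 × 0.01391 = $18,506.1399744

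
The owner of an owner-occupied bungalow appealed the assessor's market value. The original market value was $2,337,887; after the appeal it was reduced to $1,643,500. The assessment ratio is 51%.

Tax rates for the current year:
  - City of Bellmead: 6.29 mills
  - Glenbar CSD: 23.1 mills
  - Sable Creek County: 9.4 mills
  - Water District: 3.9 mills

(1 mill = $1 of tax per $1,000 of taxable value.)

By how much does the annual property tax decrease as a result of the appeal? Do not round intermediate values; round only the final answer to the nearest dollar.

$15,118

Old assessed value = $2,337,887 × 0.51 = $1,192,322.37
New assessed value = $1,643,500 × 0.51 = $838,185
Combined rate = 0.00629 + 0.0231 + 0.0094 + 0.0039 = 0.04269
Old tax = $1,192,322.37 × 0.04269 = $50,900.2419753
New tax = $838,185 × 0.04269 = $35,782.11765
Reduction = $50,900.2419753 − $35,782.11765 = $15,118.1243253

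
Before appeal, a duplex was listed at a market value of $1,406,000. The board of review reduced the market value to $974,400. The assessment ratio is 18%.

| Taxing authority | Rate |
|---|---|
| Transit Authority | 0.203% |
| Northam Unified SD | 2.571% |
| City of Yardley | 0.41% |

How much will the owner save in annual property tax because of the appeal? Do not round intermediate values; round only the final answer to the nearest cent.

$2,473.59

Old assessed value = $1,406,000 × 0.18 = $253,080
New assessed value = $974,400 × 0.18 = $175,392
Combined rate = 0.00203 + 0.02571 + 0.0041 = 0.03184
Old tax = $253,080 × 0.03184 = $8,058.0672
New tax = $175,392 × 0.03184 = $5,584.48128
Reduction = $8,058.0672 − $5,584.48128 = $2,473.58592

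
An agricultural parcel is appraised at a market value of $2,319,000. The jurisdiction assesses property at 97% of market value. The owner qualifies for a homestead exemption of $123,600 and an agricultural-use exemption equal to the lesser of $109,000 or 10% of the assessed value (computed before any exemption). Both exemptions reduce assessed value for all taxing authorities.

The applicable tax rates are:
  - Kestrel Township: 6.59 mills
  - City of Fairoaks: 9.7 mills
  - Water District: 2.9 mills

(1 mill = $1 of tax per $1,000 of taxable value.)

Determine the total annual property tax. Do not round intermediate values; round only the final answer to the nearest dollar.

$38,703

Assessed value = $2,319,000 × 0.97 = $2,249,430
Agricultural-use exemption = min($109,000, 10% × $2,249,430) = min($109,000, $224,943) = $109,000 (dollar cap binds)
Taxable value = $2,249,430 − $123,600 − $109,000 = $2,016,830
Kestrel Township: $2,016,830 × 0.00659 = $13,290.9097
City of Fairoaks: $2,016,830 × 0.0097 = $19,563.251
Water District: $2,016,830 × 0.0029 = $5,848.807
Total = $38,702.9677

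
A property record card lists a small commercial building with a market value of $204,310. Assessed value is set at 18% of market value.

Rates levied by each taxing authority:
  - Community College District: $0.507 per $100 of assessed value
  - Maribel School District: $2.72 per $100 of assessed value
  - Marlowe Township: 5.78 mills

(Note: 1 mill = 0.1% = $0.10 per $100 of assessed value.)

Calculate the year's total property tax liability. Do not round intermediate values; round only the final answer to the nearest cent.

$1,399.32

Assessed value = $204,310 × 0.18 = $36,775.8
Community College District: $36,775.8 × 0.00507 = $186.453306
Maribel School District: $36,775.8 × 0.0272 = $1,000.30176
Marlowe Township: $36,775.8 × 0.00578 = $212.564124
Total = $1,399.31919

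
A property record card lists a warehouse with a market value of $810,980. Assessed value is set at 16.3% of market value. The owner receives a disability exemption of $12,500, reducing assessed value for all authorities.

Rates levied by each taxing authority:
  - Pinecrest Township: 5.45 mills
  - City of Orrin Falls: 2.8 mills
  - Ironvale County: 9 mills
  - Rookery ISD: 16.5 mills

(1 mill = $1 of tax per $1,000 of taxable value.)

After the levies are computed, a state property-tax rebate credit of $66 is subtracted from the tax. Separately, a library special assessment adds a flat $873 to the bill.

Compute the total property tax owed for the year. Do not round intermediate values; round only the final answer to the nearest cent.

Assessed value = $810,980 × 0.163 = $132,189.74
Taxable value = $132,189.74 − $12,500 = $119,689.74
Pinecrest Township: $119,689.74 × 0.00545 = $652.309083
City of Orrin Falls: $119,689.74 × 0.0028 = $335.131272
Ironvale County: $119,689.74 × 0.009 = $1,077.20766
Rookery ISD: $119,689.74 × 0.0165 = $1,974.88071
Levies subtotal = $4,039.528725
After credit = $4,039.528725 − $66 = $3,973.528725
Total = $3,973.528725 + $873 = $4,846.528725

$4,846.53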